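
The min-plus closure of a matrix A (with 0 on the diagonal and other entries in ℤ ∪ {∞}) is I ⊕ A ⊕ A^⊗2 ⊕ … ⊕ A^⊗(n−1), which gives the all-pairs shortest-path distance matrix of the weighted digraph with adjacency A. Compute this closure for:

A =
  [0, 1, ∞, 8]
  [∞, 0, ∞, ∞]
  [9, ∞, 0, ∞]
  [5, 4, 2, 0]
Closure =
  [0, 1, 10, 8]
  [∞, 0, ∞, ∞]
  [9, 10, 0, 17]
  [5, 4, 2, 0]

This is the Floyd-Warshall all-pairs shortest-path computation. For each intermediate vertex k = 0, 1, …, 3, update dist[i][j] ← min(dist[i][j], dist[i][k] + dist[k][j]). The final matrix gives, for each (i, j), the minimum total weight of any directed path from i to j (possibly empty when i = j).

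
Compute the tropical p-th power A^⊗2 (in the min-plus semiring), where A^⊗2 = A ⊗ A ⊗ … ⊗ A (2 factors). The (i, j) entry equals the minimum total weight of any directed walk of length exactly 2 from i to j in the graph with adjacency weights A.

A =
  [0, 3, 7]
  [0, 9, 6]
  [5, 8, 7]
A^⊗2 =
  [0, 3, 7]
  [0, 3, 7]
  [5, 8, 12]

Each entry (A^⊗2)_ij equals the minimum over all length-2 walks i = v_0 → v_1 → … → v_2 = j of Σ_t A[v_t][v_{t+1}]. For example, for (i, j) = (0, 2) we minimise over 3 possible intermediate vertex sequences; the minimum is 7, attained along the walk 0 → 0 → 2.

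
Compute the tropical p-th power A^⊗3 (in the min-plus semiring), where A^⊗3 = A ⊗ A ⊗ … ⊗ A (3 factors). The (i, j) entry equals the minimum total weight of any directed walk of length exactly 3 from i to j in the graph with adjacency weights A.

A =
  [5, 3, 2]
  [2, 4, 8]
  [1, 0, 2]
A^⊗3 =
  [4, 4, 5]
  [5, 4, 6]
  [4, 3, 4]

Each entry (A^⊗3)_ij equals the minimum over all length-3 walks i = v_0 → v_1 → … → v_3 = j of Σ_t A[v_t][v_{t+1}]. For example, for (i, j) = (0, 2) we minimise over 9 possible intermediate vertex sequences; the minimum is 5, attained along the walk 0 → 2 → 0 → 2.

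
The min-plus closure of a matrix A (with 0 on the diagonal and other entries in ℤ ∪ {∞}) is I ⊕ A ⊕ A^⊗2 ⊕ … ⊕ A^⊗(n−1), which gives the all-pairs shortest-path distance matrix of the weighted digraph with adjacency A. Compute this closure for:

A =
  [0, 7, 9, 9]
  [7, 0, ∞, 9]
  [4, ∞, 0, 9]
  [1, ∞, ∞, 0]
Closure =
  [0, 7, 9, 9]
  [7, 0, 16, 9]
  [4, 11, 0, 9]
  [1, 8, 10, 0]

This is the Floyd-Warshall all-pairs shortest-path computation. For each intermediate vertex k = 0, 1, …, 3, update dist[i][j] ← min(dist[i][j], dist[i][k] + dist[k][j]). The final matrix gives, for each (i, j), the minimum total weight of any directed path from i to j (possibly empty when i = j).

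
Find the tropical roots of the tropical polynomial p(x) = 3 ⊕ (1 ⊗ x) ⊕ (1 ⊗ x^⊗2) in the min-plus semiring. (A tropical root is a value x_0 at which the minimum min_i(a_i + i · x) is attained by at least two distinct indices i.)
Roots: {0, 2}

Each tropical root is a break point of the lower envelope of the lines y = a_i + i · x (there are 3 lines, with slopes 0, 1, ..., 2). Only the lines that attain the minimum somewhere contribute to roots; other lines are dominated. Here the surviving (envelope) indices are i = 2, i = 1, i = 0.
Intersections between consecutive envelope lines give the roots: for adjacent envelope indices i < j the intersection is x = (a_i − a_j) / (j − i). Reading off the sorted break points: {0, 2}.
Verification: at each break x_0, at least two indices attain the minimum of min_i(a_i + i · x_0).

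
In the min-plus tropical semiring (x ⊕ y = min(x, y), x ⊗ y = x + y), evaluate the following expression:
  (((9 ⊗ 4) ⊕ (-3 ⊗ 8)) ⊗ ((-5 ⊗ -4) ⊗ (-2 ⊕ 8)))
(((9 ⊗ 4) ⊕ (-3 ⊗ 8)) ⊗ ((-5 ⊗ -4) ⊗ (-2 ⊕ 8))) = -6

Expand innermost to outermost. Recall ⊕ takes the minimum of its arguments and ⊗ takes their sum. Working out the expression (((9 ⊗ 4) ⊕ (-3 ⊗ 8)) ⊗ ((-5 ⊗ -4) ⊗ (-2 ⊕ 8))) gives -6.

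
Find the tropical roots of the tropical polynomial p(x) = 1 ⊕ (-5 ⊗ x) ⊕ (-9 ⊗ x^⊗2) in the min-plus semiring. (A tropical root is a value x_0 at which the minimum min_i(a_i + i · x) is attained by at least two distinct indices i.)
Roots: {4, 6}

Each tropical root is a break point of the lower envelope of the lines y = a_i + i · x (there are 3 lines, with slopes 0, 1, ..., 2). Only the lines that attain the minimum somewhere contribute to roots; other lines are dominated. Here the surviving (envelope) indices are i = 2, i = 1, i = 0.
Intersections between consecutive envelope lines give the roots: for adjacent envelope indices i < j the intersection is x = (a_i − a_j) / (j − i). Reading off the sorted break points: {4, 6}.
Verification: at each break x_0, at least two indices attain the minimum of min_i(a_i + i · x_0).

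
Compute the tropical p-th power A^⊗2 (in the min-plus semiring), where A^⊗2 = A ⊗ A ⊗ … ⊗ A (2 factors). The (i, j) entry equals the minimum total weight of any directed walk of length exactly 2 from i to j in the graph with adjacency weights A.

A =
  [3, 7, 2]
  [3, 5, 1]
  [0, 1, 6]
A^⊗2 =
  [2, 3, 5]
  [1, 2, 5]
  [3, 6, 2]

Each entry (A^⊗2)_ij equals the minimum over all length-2 walks i = v_0 → v_1 → … → v_2 = j of Σ_t A[v_t][v_{t+1}]. For example, for (i, j) = (0, 2) we minimise over 3 possible intermediate vertex sequences; the minimum is 5, attained along the walk 0 → 0 → 2.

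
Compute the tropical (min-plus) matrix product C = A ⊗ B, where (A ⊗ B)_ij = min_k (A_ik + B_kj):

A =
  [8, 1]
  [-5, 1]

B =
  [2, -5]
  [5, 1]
A ⊗ B =
  [6, 2]
  [-3, -10]

Apply the min-plus product entry-by-entry:
  C[0][0] = min over k of (A[0][0] + B[0][0] = 8 + 2 = 10, A[0][1] + B[1][0] = 1 + 5 = 6) = 6 (attained at k = 1)
  C[0][1] = min over k of (A[0][0] + B[0][1] = 8 + -5 = 3, A[0][1] + B[1][1] = 1 + 1 = 2) = 2 (attained at k = 1)
  C[1][0] = min over k of (A[1][0] + B[0][0] = -5 + 2 = -3, A[1][1] + B[1][0] = 1 + 5 = 6) = -3 (attained at k = 0)
  C[1][1] = min over k of (A[1][0] + B[0][1] = -5 + -5 = -10, A[1][1] + B[1][1] = 1 + 1 = 2) = -10 (attained at k = 0)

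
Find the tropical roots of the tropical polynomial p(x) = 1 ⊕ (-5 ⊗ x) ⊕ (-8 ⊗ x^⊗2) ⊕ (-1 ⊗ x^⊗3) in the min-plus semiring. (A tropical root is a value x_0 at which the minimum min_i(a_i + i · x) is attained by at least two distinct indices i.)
Roots: {-7, 3, 6}

Each tropical root is a break point of the lower envelope of the lines y = a_i + i · x (there are 4 lines, with slopes 0, 1, ..., 3). Only the lines that attain the minimum somewhere contribute to roots; other lines are dominated. Here the surviving (envelope) indices are i = 3, i = 2, i = 1, i = 0.
Intersections between consecutive envelope lines give the roots: for adjacent envelope indices i < j the intersection is x = (a_i − a_j) / (j − i). Reading off the sorted break points: {-7, 3, 6}.
Verification: at each break x_0, at least two indices attain the minimum of min_i(a_i + i · x_0).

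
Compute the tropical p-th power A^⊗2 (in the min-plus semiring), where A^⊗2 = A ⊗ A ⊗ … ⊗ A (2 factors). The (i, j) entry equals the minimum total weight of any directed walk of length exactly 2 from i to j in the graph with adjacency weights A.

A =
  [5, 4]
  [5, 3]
A^⊗2 =
  [9, 7]
  [8, 6]

Each entry (A^⊗2)_ij equals the minimum over all length-2 walks i = v_0 → v_1 → … → v_2 = j of Σ_t A[v_t][v_{t+1}]. For example, for (i, j) = (0, 1) we minimise over 2 possible intermediate vertex sequences; the minimum is 7, attained along the walk 0 → 1 → 1.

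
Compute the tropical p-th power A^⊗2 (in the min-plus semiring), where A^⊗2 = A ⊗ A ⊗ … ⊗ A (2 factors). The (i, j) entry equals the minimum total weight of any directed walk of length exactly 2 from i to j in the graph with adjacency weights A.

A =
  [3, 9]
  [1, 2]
A^⊗2 =
  [6, 11]
  [3, 4]

Each entry (A^⊗2)_ij equals the minimum over all length-2 walks i = v_0 → v_1 → … → v_2 = j of Σ_t A[v_t][v_{t+1}]. For example, for (i, j) = (0, 1) we minimise over 2 possible intermediate vertex sequences; the minimum is 11, attained along the walk 0 → 1 → 1.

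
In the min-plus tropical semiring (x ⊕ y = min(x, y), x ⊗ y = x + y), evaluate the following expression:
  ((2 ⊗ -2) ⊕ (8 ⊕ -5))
((2 ⊗ -2) ⊕ (8 ⊕ -5)) = -5

Expand innermost to outermost. Recall ⊕ takes the minimum of its arguments and ⊗ takes their sum. Working out the expression ((2 ⊗ -2) ⊕ (8 ⊕ -5)) gives -5.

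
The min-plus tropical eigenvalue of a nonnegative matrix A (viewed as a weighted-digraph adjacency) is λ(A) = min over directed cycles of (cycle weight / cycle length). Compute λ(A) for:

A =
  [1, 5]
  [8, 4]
λ(A) = 1

Enumerate directed cycles and compute their means (weight / length). Sample:
  cycle 0 → 0: weight = 1, length = 1, mean = 1/1 ≈ 1.000
  cycle 1 → 1: weight = 4, length = 1, mean = 4/1 ≈ 4.000
  cycle 0 → 1 → 0: weight = 13, length = 2, mean = 13/2 ≈ 6.500
  cycle 1 → 0 → 1: weight = 13, length = 2, mean = 13/2 ≈ 6.500
Minimum mean = 1.000, attained e.g. along the cycle 0 → 0 with weight 1 and length 1. So λ(A) = 1/1 = 1.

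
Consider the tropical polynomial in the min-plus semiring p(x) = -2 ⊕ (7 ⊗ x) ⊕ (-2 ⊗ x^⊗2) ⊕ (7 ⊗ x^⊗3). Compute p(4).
p(4) = -2

A tropical monomial a ⊗ x^⊗i evaluates to a + i · x. Evaluating each term at x = 4:
  Term 0 contributes -2 + 0 · 4 = -2
  Term 1 contributes 7 + 1 · 4 = 11
  Term 2 contributes -2 + 2 · 4 = 6
  Term 3 contributes 7 + 3 · 4 = 19
p(4) = ⊕ of these = min[-2, 11, 6, 19] = -2.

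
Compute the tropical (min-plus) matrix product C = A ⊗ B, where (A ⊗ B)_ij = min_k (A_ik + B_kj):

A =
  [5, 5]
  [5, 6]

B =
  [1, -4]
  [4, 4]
A ⊗ B =
  [6, 1]
  [6, 1]

Apply the min-plus product entry-by-entry:
  C[0][0] = min over k of (A[0][0] + B[0][0] = 5 + 1 = 6, A[0][1] + B[1][0] = 5 + 4 = 9) = 6 (attained at k = 0)
  C[0][1] = min over k of (A[0][0] + B[0][1] = 5 + -4 = 1, A[0][1] + B[1][1] = 5 + 4 = 9) = 1 (attained at k = 0)
  C[1][0] = min over k of (A[1][0] + B[0][0] = 5 + 1 = 6, A[1][1] + B[1][0] = 6 + 4 = 10) = 6 (attained at k = 0)
  C[1][1] = min over k of (A[1][0] + B[0][1] = 5 + -4 = 1, A[1][1] + B[1][1] = 6 + 4 = 10) = 1 (attained at k = 0)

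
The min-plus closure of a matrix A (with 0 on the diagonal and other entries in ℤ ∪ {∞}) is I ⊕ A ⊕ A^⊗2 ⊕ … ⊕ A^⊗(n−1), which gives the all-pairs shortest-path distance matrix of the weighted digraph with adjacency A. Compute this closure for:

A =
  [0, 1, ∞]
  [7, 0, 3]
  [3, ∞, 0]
Closure =
  [0, 1, 4]
  [6, 0, 3]
  [3, 4, 0]

This is the Floyd-Warshall all-pairs shortest-path computation. For each intermediate vertex k = 0, 1, …, 2, update dist[i][j] ← min(dist[i][j], dist[i][k] + dist[k][j]). The final matrix gives, for each (i, j), the minimum total weight of any directed path from i to j (possibly empty when i = j).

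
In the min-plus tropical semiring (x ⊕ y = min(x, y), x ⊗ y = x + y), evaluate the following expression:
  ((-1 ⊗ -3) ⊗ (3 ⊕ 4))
((-1 ⊗ -3) ⊗ (3 ⊕ 4)) = -1

Expand innermost to outermost. Recall ⊕ takes the minimum of its arguments and ⊗ takes their sum. Working out the expression ((-1 ⊗ -3) ⊗ (3 ⊕ 4)) gives -1.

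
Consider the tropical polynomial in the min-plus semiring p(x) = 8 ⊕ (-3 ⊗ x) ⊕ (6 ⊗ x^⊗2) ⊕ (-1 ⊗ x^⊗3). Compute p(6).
p(6) = 3

A tropical monomial a ⊗ x^⊗i evaluates to a + i · x. Evaluating each term at x = 6:
  Term 0 contributes 8 + 0 · 6 = 8
  Term 1 contributes -3 + 1 · 6 = 3
  Term 2 contributes 6 + 2 · 6 = 18
  Term 3 contributes -1 + 3 · 6 = 17
p(6) = ⊕ of these = min[8, 3, 18, 17] = 3.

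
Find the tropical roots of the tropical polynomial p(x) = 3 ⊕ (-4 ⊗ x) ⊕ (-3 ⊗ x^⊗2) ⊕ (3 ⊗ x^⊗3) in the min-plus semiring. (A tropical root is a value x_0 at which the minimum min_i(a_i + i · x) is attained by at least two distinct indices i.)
Roots: {-6, -1, 7}

Each tropical root is a break point of the lower envelope of the lines y = a_i + i · x (there are 4 lines, with slopes 0, 1, ..., 3). Only the lines that attain the minimum somewhere contribute to roots; other lines are dominated. Here the surviving (envelope) indices are i = 3, i = 2, i = 1, i = 0.
Intersections between consecutive envelope lines give the roots: for adjacent envelope indices i < j the intersection is x = (a_i − a_j) / (j − i). Reading off the sorted break points: {-6, -1, 7}.
Verification: at each break x_0, at least two indices attain the minimum of min_i(a_i + i · x_0).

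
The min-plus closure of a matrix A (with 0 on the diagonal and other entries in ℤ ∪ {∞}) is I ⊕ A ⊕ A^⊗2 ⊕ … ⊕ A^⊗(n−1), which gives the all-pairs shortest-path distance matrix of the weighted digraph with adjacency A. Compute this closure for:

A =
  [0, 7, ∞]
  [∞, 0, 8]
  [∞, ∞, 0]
Closure =
  [0, 7, 15]
  [∞, 0, 8]
  [∞, ∞, 0]

This is the Floyd-Warshall all-pairs shortest-path computation. For each intermediate vertex k = 0, 1, …, 2, update dist[i][j] ← min(dist[i][j], dist[i][k] + dist[k][j]). The final matrix gives, for each (i, j), the minimum total weight of any directed path from i to j (possibly empty when i = j).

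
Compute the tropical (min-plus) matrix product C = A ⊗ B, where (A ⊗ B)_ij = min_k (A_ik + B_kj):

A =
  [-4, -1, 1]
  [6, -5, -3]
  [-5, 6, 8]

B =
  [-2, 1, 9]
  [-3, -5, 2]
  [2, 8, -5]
A ⊗ B =
  [-6, -6, -4]
  [-8, -10, -8]
  [-7, -4, 3]

Apply the min-plus product entry-by-entry:
  C[0][0] = min over k of (A[0][0] + B[0][0] = -4 + -2 = -6, A[0][1] + B[1][0] = -1 + -3 = -4, A[0][2] + B[2][0] = 1 + 2 = 3) = -6 (attained at k = 0)
  C[0][1] = min over k of (A[0][0] + B[0][1] = -4 + 1 = -3, A[0][1] + B[1][1] = -1 + -5 = -6, A[0][2] + B[2][1] = 1 + 8 = 9) = -6 (attained at k = 1)
  C[0][2] = min over k of (A[0][0] + B[0][2] = -4 + 9 = 5, A[0][1] + B[1][2] = -1 + 2 = 1, A[0][2] + B[2][2] = 1 + -5 = -4) = -4 (attained at k = 2)
  C[1][0] = min over k of (A[1][0] + B[0][0] = 6 + -2 = 4, A[1][1] + B[1][0] = -5 + -3 = -8, A[1][2] + B[2][0] = -3 + 2 = -1) = -8 (attained at k = 1)
  C[1][1] = min over k of (A[1][0] + B[0][1] = 6 + 1 = 7, A[1][1] + B[1][1] = -5 + -5 = -10, A[1][2] + B[2][1] = -3 + 8 = 5) = -10 (attained at k = 1)
  C[1][2] = min over k of (A[1][0] + B[0][2] = 6 + 9 = 15, A[1][1] + B[1][2] = -5 + 2 = -3, A[1][2] + B[2][2] = -3 + -5 = -8) = -8 (attained at k = 2)
  C[2][0] = min over k of (A[2][0] + B[0][0] = -5 + -2 = -7, A[2][1] + B[1][0] = 6 + -3 = 3, A[2][2] + B[2][0] = 8 + 2 = 10) = -7 (attained at k = 0)
  C[2][1] = min over k of (A[2][0] + B[0][1] = -5 + 1 = -4, A[2][1] + B[1][1] = 6 + -5 = 1, A[2][2] + B[2][1] = 8 + 8 = 16) = -4 (attained at k = 0)
  C[2][2] = min over k of (A[2][0] + B[0][2] = -5 + 9 = 4, A[2][1] + B[1][2] = 6 + 2 = 8, A[2][2] + B[2][2] = 8 + -5 = 3) = 3 (attained at k = 2)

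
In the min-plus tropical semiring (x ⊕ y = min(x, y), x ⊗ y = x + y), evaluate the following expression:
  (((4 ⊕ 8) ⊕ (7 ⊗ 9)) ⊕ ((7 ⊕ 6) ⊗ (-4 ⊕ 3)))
(((4 ⊕ 8) ⊕ (7 ⊗ 9)) ⊕ ((7 ⊕ 6) ⊗ (-4 ⊕ 3))) = 2

Expand innermost to outermost. Recall ⊕ takes the minimum of its arguments and ⊗ takes their sum. Working out the expression (((4 ⊕ 8) ⊕ (7 ⊗ 9)) ⊕ ((7 ⊕ 6) ⊗ (-4 ⊕ 3))) gives 2.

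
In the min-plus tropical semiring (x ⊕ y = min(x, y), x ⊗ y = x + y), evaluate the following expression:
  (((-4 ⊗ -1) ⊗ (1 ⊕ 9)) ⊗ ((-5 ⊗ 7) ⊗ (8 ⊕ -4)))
(((-4 ⊗ -1) ⊗ (1 ⊕ 9)) ⊗ ((-5 ⊗ 7) ⊗ (8 ⊕ -4))) = -6

Expand innermost to outermost. Recall ⊕ takes the minimum of its arguments and ⊗ takes their sum. Working out the expression (((-4 ⊗ -1) ⊗ (1 ⊕ 9)) ⊗ ((-5 ⊗ 7) ⊗ (8 ⊕ -4))) gives -6.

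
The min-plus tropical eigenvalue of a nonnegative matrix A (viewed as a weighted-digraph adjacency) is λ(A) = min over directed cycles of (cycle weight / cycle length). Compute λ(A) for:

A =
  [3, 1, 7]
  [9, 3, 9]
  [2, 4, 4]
λ(A) = 3

Enumerate directed cycles and compute their means (weight / length). Sample:
  cycle 0 → 0: weight = 3, length = 1, mean = 3/1 ≈ 3.000
  cycle 1 → 1: weight = 3, length = 1, mean = 3/1 ≈ 3.000
  cycle 2 → 2: weight = 4, length = 1, mean = 4/1 ≈ 4.000
  cycle 0 → 1 → 0: weight = 10, length = 2, mean = 10/2 ≈ 5.000
  cycle 0 → 2 → 0: weight = 9, length = 2, mean = 9/2 ≈ 4.500
  cycle 1 → 0 → 1: weight = 10, length = 2, mean = 10/2 ≈ 5.000
Minimum mean = 3.000, attained e.g. along the cycle 0 → 0 with weight 3 and length 1. So λ(A) = 3/1 = 3.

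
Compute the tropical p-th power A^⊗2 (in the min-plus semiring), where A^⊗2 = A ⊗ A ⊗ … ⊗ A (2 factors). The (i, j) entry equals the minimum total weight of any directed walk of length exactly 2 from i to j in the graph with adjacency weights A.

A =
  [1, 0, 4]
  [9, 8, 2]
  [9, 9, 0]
A^⊗2 =
  [2, 1, 2]
  [10, 9, 2]
  [9, 9, 0]

Each entry (A^⊗2)_ij equals the minimum over all length-2 walks i = v_0 → v_1 → … → v_2 = j of Σ_t A[v_t][v_{t+1}]. For example, for (i, j) = (0, 2) we minimise over 3 possible intermediate vertex sequences; the minimum is 2, attained along the walk 0 → 1 → 2.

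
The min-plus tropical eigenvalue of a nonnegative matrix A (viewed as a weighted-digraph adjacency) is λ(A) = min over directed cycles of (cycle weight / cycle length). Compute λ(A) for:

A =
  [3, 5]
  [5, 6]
λ(A) = 3

Enumerate directed cycles and compute their means (weight / length). Sample:
  cycle 0 → 0: weight = 3, length = 1, mean = 3/1 ≈ 3.000
  cycle 1 → 1: weight = 6, length = 1, mean = 6/1 ≈ 6.000
  cycle 0 → 1 → 0: weight = 10, length = 2, mean = 10/2 ≈ 5.000
  cycle 1 → 0 → 1: weight = 10, length = 2, mean = 10/2 ≈ 5.000
Minimum mean = 3.000, attained e.g. along the cycle 0 → 0 with weight 3 and length 1. So λ(A) = 3/1 = 3.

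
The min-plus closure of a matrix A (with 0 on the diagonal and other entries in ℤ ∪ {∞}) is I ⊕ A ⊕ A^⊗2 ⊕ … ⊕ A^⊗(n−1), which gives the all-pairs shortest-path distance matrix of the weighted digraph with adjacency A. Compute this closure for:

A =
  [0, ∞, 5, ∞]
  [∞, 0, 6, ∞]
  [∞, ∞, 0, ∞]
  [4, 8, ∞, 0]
Closure =
  [0, ∞, 5, ∞]
  [∞, 0, 6, ∞]
  [∞, ∞, 0, ∞]
  [4, 8, 9, 0]

This is the Floyd-Warshall all-pairs shortest-path computation. For each intermediate vertex k = 0, 1, …, 3, update dist[i][j] ← min(dist[i][j], dist[i][k] + dist[k][j]). The final matrix gives, for each (i, j), the minimum total weight of any directed path from i to j (possibly empty when i = j).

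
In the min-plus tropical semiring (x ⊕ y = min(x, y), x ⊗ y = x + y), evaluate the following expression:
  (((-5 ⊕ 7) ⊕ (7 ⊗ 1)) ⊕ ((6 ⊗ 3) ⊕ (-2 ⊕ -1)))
(((-5 ⊕ 7) ⊕ (7 ⊗ 1)) ⊕ ((6 ⊗ 3) ⊕ (-2 ⊕ -1))) = -5

Expand innermost to outermost. Recall ⊕ takes the minimum of its arguments and ⊗ takes their sum. Working out the expression (((-5 ⊕ 7) ⊕ (7 ⊗ 1)) ⊕ ((6 ⊗ 3) ⊕ (-2 ⊕ -1))) gives -5.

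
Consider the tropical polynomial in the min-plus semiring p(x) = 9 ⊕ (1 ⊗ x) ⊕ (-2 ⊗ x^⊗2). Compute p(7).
p(7) = 8

A tropical monomial a ⊗ x^⊗i evaluates to a + i · x. Evaluating each term at x = 7:
  Term 0 contributes 9 + 0 · 7 = 9
  Term 1 contributes 1 + 1 · 7 = 8
  Term 2 contributes -2 + 2 · 7 = 12
p(7) = ⊕ of these = min[9, 8, 12] = 8.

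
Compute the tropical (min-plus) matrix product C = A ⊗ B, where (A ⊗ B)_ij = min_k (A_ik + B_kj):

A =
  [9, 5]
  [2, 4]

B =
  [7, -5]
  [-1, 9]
A ⊗ B =
  [4, 4]
  [3, -3]

Apply the min-plus product entry-by-entry:
  C[0][0] = min over k of (A[0][0] + B[0][0] = 9 + 7 = 16, A[0][1] + B[1][0] = 5 + -1 = 4) = 4 (attained at k = 1)
  C[0][1] = min over k of (A[0][0] + B[0][1] = 9 + -5 = 4, A[0][1] + B[1][1] = 5 + 9 = 14) = 4 (attained at k = 0)
  C[1][0] = min over k of (A[1][0] + B[0][0] = 2 + 7 = 9, A[1][1] + B[1][0] = 4 + -1 = 3) = 3 (attained at k = 1)
  C[1][1] = min over k of (A[1][0] + B[0][1] = 2 + -5 = -3, A[1][1] + B[1][1] = 4 + 9 = 13) = -3 (attained at k = 0)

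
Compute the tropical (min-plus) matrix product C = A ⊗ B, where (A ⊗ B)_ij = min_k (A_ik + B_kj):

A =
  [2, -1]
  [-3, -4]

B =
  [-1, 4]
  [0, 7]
A ⊗ B =
  [-1, 6]
  [-4, 1]

Apply the min-plus product entry-by-entry:
  C[0][0] = min over k of (A[0][0] + B[0][0] = 2 + -1 = 1, A[0][1] + B[1][0] = -1 + 0 = -1) = -1 (attained at k = 1)
  C[0][1] = min over k of (A[0][0] + B[0][1] = 2 + 4 = 6, A[0][1] + B[1][1] = -1 + 7 = 6) = 6 (attained at k = 0)
  C[1][0] = min over k of (A[1][0] + B[0][0] = -3 + -1 = -4, A[1][1] + B[1][0] = -4 + 0 = -4) = -4 (attained at k = 0)
  C[1][1] = min over k of (A[1][0] + B[0][1] = -3 + 4 = 1, A[1][1] + B[1][1] = -4 + 7 = 3) = 1 (attained at k = 0)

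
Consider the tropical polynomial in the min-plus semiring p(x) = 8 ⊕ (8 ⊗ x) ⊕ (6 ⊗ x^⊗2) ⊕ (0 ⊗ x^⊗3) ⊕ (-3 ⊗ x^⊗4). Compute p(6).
p(6) = 8

A tropical monomial a ⊗ x^⊗i evaluates to a + i · x. Evaluating each term at x = 6:
  Term 0 contributes 8 + 0 · 6 = 8
  Term 1 contributes 8 + 1 · 6 = 14
  Term 2 contributes 6 + 2 · 6 = 18
  Term 3 contributes 0 + 3 · 6 = 18
  Term 4 contributes -3 + 4 · 6 = 21
p(6) = ⊕ of these = min[8, 14, 18, 18, 21] = 8.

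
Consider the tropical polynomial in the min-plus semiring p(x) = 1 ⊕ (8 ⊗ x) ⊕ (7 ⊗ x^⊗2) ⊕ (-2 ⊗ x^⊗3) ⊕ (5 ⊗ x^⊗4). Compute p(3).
p(3) = 1

A tropical monomial a ⊗ x^⊗i evaluates to a + i · x. Evaluating each term at x = 3:
  Term 0 contributes 1 + 0 · 3 = 1
  Term 1 contributes 8 + 1 · 3 = 11
  Term 2 contributes 7 + 2 · 3 = 13
  Term 3 contributes -2 + 3 · 3 = 7
  Term 4 contributes 5 + 4 · 3 = 17
p(3) = ⊕ of these = min[1, 11, 13, 7, 17] = 1.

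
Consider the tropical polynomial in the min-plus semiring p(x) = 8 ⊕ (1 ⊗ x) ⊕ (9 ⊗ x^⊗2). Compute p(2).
p(2) = 3

A tropical monomial a ⊗ x^⊗i evaluates to a + i · x. Evaluating each term at x = 2:
  Term 0 contributes 8 + 0 · 2 = 8
  Term 1 contributes 1 + 1 · 2 = 3
  Term 2 contributes 9 + 2 · 2 = 13
p(2) = ⊕ of these = min[8, 3, 13] = 3.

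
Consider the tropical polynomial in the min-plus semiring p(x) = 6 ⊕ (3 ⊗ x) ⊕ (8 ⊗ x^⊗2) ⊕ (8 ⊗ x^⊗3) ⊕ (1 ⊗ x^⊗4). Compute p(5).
p(5) = 6

A tropical monomial a ⊗ x^⊗i evaluates to a + i · x. Evaluating each term at x = 5:
  Term 0 contributes 6 + 0 · 5 = 6
  Term 1 contributes 3 + 1 · 5 = 8
  Term 2 contributes 8 + 2 · 5 = 18
  Term 3 contributes 8 + 3 · 5 = 23
  Term 4 contributes 1 + 4 · 5 = 21
p(5) = ⊕ of these = min[6, 8, 18, 23, 21] = 6.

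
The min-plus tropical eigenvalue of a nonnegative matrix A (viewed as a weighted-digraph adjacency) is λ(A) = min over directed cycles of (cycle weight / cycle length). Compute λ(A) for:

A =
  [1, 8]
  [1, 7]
λ(A) = 1

Enumerate directed cycles and compute their means (weight / length). Sample:
  cycle 0 → 0: weight = 1, length = 1, mean = 1/1 ≈ 1.000
  cycle 1 → 1: weight = 7, length = 1, mean = 7/1 ≈ 7.000
  cycle 0 → 1 → 0: weight = 9, length = 2, mean = 9/2 ≈ 4.500
  cycle 1 → 0 → 1: weight = 9, length = 2, mean = 9/2 ≈ 4.500
Minimum mean = 1.000, attained e.g. along the cycle 0 → 0 with weight 1 and length 1. So λ(A) = 1/1 = 1.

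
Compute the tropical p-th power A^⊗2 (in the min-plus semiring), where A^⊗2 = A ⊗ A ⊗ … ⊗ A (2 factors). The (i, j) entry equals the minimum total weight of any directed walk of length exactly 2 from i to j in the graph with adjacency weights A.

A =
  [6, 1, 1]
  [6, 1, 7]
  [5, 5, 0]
A^⊗2 =
  [6, 2, 1]
  [7, 2, 7]
  [5, 5, 0]

Each entry (A^⊗2)_ij equals the minimum over all length-2 walks i = v_0 → v_1 → … → v_2 = j of Σ_t A[v_t][v_{t+1}]. For example, for (i, j) = (0, 2) we minimise over 3 possible intermediate vertex sequences; the minimum is 1, attained along the walk 0 → 2 → 2.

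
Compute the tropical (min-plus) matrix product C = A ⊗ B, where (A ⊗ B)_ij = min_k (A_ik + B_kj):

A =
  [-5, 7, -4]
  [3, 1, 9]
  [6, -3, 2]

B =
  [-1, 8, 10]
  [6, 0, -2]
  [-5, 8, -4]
A ⊗ B =
  [-9, 3, -8]
  [2, 1, -1]
  [-3, -3, -5]

Apply the min-plus product entry-by-entry:
  C[0][0] = min over k of (A[0][0] + B[0][0] = -5 + -1 = -6, A[0][1] + B[1][0] = 7 + 6 = 13, A[0][2] + B[2][0] = -4 + -5 = -9) = -9 (attained at k = 2)
  C[0][1] = min over k of (A[0][0] + B[0][1] = -5 + 8 = 3, A[0][1] + B[1][1] = 7 + 0 = 7, A[0][2] + B[2][1] = -4 + 8 = 4) = 3 (attained at k = 0)
  C[0][2] = min over k of (A[0][0] + B[0][2] = -5 + 10 = 5, A[0][1] + B[1][2] = 7 + -2 = 5, A[0][2] + B[2][2] = -4 + -4 = -8) = -8 (attained at k = 2)
  C[1][0] = min over k of (A[1][0] + B[0][0] = 3 + -1 = 2, A[1][1] + B[1][0] = 1 + 6 = 7, A[1][2] + B[2][0] = 9 + -5 = 4) = 2 (attained at k = 0)
  C[1][1] = min over k of (A[1][0] + B[0][1] = 3 + 8 = 11, A[1][1] + B[1][1] = 1 + 0 = 1, A[1][2] + B[2][1] = 9 + 8 = 17) = 1 (attained at k = 1)
  C[1][2] = min over k of (A[1][0] + B[0][2] = 3 + 10 = 13, A[1][1] + B[1][2] = 1 + -2 = -1, A[1][2] + B[2][2] = 9 + -4 = 5) = -1 (attained at k = 1)
  C[2][0] = min over k of (A[2][0] + B[0][0] = 6 + -1 = 5, A[2][1] + B[1][0] = -3 + 6 = 3, A[2][2] + B[2][0] = 2 + -5 = -3) = -3 (attained at k = 2)
  C[2][1] = min over k of (A[2][0] + B[0][1] = 6 + 8 = 14, A[2][1] + B[1][1] = -3 + 0 = -3, A[2][2] + B[2][1] = 2 + 8 = 10) = -3 (attained at k = 1)
  C[2][2] = min over k of (A[2][0] + B[0][2] = 6 + 10 = 16, A[2][1] + B[1][2] = -3 + -2 = -5, A[2][2] + B[2][2] = 2 + -4 = -2) = -5 (attained at k = 1)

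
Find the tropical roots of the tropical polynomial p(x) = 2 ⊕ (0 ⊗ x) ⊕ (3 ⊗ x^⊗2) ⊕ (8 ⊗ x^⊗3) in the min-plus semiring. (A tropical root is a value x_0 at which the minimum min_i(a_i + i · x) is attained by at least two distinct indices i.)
Roots: {-5, -3, 2}

Each tropical root is a break point of the lower envelope of the lines y = a_i + i · x (there are 4 lines, with slopes 0, 1, ..., 3). Only the lines that attain the minimum somewhere contribute to roots; other lines are dominated. Here the surviving (envelope) indices are i = 3, i = 2, i = 1, i = 0.
Intersections between consecutive envelope lines give the roots: for adjacent envelope indices i < j the intersection is x = (a_i − a_j) / (j − i). Reading off the sorted break points: {-5, -3, 2}.
Verification: at each break x_0, at least two indices attain the minimum of min_i(a_i + i · x_0).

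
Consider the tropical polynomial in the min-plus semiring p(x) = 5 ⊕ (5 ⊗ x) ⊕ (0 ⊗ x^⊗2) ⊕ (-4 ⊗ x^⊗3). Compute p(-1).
p(-1) = -7

A tropical monomial a ⊗ x^⊗i evaluates to a + i · x. Evaluating each term at x = -1:
  Term 0 contributes 5 + 0 · -1 = 5
  Term 1 contributes 5 + 1 · -1 = 4
  Term 2 contributes 0 + 2 · -1 = -2
  Term 3 contributes -4 + 3 · -1 = -7
p(-1) = ⊕ of these = min[5, 4, -2, -7] = -7.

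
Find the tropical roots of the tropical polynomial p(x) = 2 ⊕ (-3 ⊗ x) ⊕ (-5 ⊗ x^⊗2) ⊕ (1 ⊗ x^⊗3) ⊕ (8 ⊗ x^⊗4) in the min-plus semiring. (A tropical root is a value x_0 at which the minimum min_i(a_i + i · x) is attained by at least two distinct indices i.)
Roots: {-7, -6, 2, 5}

Each tropical root is a break point of the lower envelope of the lines y = a_i + i · x (there are 5 lines, with slopes 0, 1, ..., 4). Only the lines that attain the minimum somewhere contribute to roots; other lines are dominated. Here the surviving (envelope) indices are i = 4, i = 3, i = 2, i = 1, i = 0.
Intersections between consecutive envelope lines give the roots: for adjacent envelope indices i < j the intersection is x = (a_i − a_j) / (j − i). Reading off the sorted break points: {-7, -6, 2, 5}.
Verification: at each break x_0, at least two indices attain the minimum of min_i(a_i + i · x_0).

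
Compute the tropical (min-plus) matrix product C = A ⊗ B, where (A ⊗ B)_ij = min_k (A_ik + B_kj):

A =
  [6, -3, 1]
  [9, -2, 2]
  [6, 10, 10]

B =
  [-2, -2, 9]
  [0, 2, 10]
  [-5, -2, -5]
A ⊗ B =
  [-4, -1, -4]
  [-3, 0, -3]
  [4, 4, 5]

Apply the min-plus product entry-by-entry:
  C[0][0] = min over k of (A[0][0] + B[0][0] = 6 + -2 = 4, A[0][1] + B[1][0] = -3 + 0 = -3, A[0][2] + B[2][0] = 1 + -5 = -4) = -4 (attained at k = 2)
  C[0][1] = min over k of (A[0][0] + B[0][1] = 6 + -2 = 4, A[0][1] + B[1][1] = -3 + 2 = -1, A[0][2] + B[2][1] = 1 + -2 = -1) = -1 (attained at k = 1)
  C[0][2] = min over k of (A[0][0] + B[0][2] = 6 + 9 = 15, A[0][1] + B[1][2] = -3 + 10 = 7, A[0][2] + B[2][2] = 1 + -5 = -4) = -4 (attained at k = 2)
  C[1][0] = min over k of (A[1][0] + B[0][0] = 9 + -2 = 7, A[1][1] + B[1][0] = -2 + 0 = -2, A[1][2] + B[2][0] = 2 + -5 = -3) = -3 (attained at k = 2)
  C[1][1] = min over k of (A[1][0] + B[0][1] = 9 + -2 = 7, A[1][1] + B[1][1] = -2 + 2 = 0, A[1][2] + B[2][1] = 2 + -2 = 0) = 0 (attained at k = 1)
  C[1][2] = min over k of (A[1][0] + B[0][2] = 9 + 9 = 18, A[1][1] + B[1][2] = -2 + 10 = 8, A[1][2] + B[2][2] = 2 + -5 = -3) = -3 (attained at k = 2)
  C[2][0] = min over k of (A[2][0] + B[0][0] = 6 + -2 = 4, A[2][1] + B[1][0] = 10 + 0 = 10, A[2][2] + B[2][0] = 10 + -5 = 5) = 4 (attained at k = 0)
  C[2][1] = min over k of (A[2][0] + B[0][1] = 6 + -2 = 4, A[2][1] + B[1][1] = 10 + 2 = 12, A[2][2] + B[2][1] = 10 + -2 = 8) = 4 (attained at k = 0)
  C[2][2] = min over k of (A[2][0] + B[0][2] = 6 + 9 = 15, A[2][1] + B[1][2] = 10 + 10 = 20, A[2][2] + B[2][2] = 10 + -5 = 5) = 5 (attained at k = 2)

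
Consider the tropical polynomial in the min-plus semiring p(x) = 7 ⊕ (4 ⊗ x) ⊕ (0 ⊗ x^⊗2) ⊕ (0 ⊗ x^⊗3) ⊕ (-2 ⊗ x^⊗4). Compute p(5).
p(5) = 7

A tropical monomial a ⊗ x^⊗i evaluates to a + i · x. Evaluating each term at x = 5:
  Term 0 contributes 7 + 0 · 5 = 7
  Term 1 contributes 4 + 1 · 5 = 9
  Term 2 contributes 0 + 2 · 5 = 10
  Term 3 contributes 0 + 3 · 5 = 15
  Term 4 contributes -2 + 4 · 5 = 18
p(5) = ⊕ of these = min[7, 9, 10, 15, 18] = 7.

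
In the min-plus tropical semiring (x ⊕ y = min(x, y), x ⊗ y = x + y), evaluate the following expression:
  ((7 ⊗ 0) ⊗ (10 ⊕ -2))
((7 ⊗ 0) ⊗ (10 ⊕ -2)) = 5

Expand innermost to outermost. Recall ⊕ takes the minimum of its arguments and ⊗ takes their sum. Working out the expression ((7 ⊗ 0) ⊗ (10 ⊕ -2)) gives 5.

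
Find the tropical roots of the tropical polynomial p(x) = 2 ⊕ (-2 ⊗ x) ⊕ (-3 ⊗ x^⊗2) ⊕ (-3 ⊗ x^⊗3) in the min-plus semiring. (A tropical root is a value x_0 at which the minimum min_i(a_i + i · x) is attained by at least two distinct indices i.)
Roots: {0, 1, 4}

Each tropical root is a break point of the lower envelope of the lines y = a_i + i · x (there are 4 lines, with slopes 0, 1, ..., 3). Only the lines that attain the minimum somewhere contribute to roots; other lines are dominated. Here the surviving (envelope) indices are i = 3, i = 2, i = 1, i = 0.
Intersections between consecutive envelope lines give the roots: for adjacent envelope indices i < j the intersection is x = (a_i − a_j) / (j − i). Reading off the sorted break points: {0, 1, 4}.
Verification: at each break x_0, at least two indices attain the minimum of min_i(a_i + i · x_0).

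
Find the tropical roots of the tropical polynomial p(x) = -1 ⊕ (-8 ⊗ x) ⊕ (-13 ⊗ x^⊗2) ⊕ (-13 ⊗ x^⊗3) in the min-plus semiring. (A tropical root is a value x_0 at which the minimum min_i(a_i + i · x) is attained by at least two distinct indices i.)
Roots: {0, 5, 7}

Each tropical root is a break point of the lower envelope of the lines y = a_i + i · x (there are 4 lines, with slopes 0, 1, ..., 3). Only the lines that attain the minimum somewhere contribute to roots; other lines are dominated. Here the surviving (envelope) indices are i = 3, i = 2, i = 1, i = 0.
Intersections between consecutive envelope lines give the roots: for adjacent envelope indices i < j the intersection is x = (a_i − a_j) / (j − i). Reading off the sorted break points: {0, 5, 7}.
Verification: at each break x_0, at least two indices attain the minimum of min_i(a_i + i · x_0).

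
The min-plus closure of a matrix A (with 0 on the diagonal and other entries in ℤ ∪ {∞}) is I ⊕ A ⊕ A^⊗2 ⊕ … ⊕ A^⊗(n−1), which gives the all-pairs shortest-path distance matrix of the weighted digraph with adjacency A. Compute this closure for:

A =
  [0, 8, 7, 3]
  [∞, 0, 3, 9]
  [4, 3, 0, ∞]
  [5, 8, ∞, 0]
Closure =
  [0, 8, 7, 3]
  [7, 0, 3, 9]
  [4, 3, 0, 7]
  [5, 8, 11, 0]

This is the Floyd-Warshall all-pairs shortest-path computation. For each intermediate vertex k = 0, 1, …, 3, update dist[i][j] ← min(dist[i][j], dist[i][k] + dist[k][j]). The final matrix gives, for each (i, j), the minimum total weight of any directed path from i to j (possibly empty when i = j).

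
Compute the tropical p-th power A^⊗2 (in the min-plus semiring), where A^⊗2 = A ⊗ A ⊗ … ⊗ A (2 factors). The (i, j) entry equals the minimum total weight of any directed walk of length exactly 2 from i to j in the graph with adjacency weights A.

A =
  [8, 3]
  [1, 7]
A^⊗2 =
  [4, 10]
  [8, 4]

Each entry (A^⊗2)_ij equals the minimum over all length-2 walks i = v_0 → v_1 → … → v_2 = j of Σ_t A[v_t][v_{t+1}]. For example, for (i, j) = (0, 1) we minimise over 2 possible intermediate vertex sequences; the minimum is 10, attained along the walk 0 → 1 → 1.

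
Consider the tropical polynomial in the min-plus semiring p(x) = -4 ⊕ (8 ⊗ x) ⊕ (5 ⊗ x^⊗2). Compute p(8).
p(8) = -4

A tropical monomial a ⊗ x^⊗i evaluates to a + i · x. Evaluating each term at x = 8:
  Term 0 contributes -4 + 0 · 8 = -4
  Term 1 contributes 8 + 1 · 8 = 16
  Term 2 contributes 5 + 2 · 8 = 21
p(8) = ⊕ of these = min[-4, 16, 21] = -4.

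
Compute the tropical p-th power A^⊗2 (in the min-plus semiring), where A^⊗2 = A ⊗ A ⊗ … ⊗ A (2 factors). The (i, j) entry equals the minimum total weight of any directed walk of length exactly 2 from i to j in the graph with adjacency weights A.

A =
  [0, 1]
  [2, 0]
A^⊗2 =
  [0, 1]
  [2, 0]

Each entry (A^⊗2)_ij equals the minimum over all length-2 walks i = v_0 → v_1 → … → v_2 = j of Σ_t A[v_t][v_{t+1}]. For example, for (i, j) = (0, 1) we minimise over 2 possible intermediate vertex sequences; the minimum is 1, attained along the walk 0 → 0 → 1.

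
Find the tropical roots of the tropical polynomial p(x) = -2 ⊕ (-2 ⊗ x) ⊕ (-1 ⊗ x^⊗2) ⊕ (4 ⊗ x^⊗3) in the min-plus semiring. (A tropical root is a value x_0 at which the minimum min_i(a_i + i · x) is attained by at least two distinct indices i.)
Roots: {-5, -1, 0}

Each tropical root is a break point of the lower envelope of the lines y = a_i + i · x (there are 4 lines, with slopes 0, 1, ..., 3). Only the lines that attain the minimum somewhere contribute to roots; other lines are dominated. Here the surviving (envelope) indices are i = 3, i = 2, i = 1, i = 0.
Intersections between consecutive envelope lines give the roots: for adjacent envelope indices i < j the intersection is x = (a_i − a_j) / (j − i). Reading off the sorted break points: {-5, -1, 0}.
Verification: at each break x_0, at least two indices attain the minimum of min_i(a_i + i · x_0).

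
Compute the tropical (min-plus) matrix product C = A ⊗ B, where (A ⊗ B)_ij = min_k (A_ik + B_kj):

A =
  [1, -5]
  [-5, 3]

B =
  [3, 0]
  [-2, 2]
A ⊗ B =
  [-7, -3]
  [-2, -5]

Apply the min-plus product entry-by-entry:
  C[0][0] = min over k of (A[0][0] + B[0][0] = 1 + 3 = 4, A[0][1] + B[1][0] = -5 + -2 = -7) = -7 (attained at k = 1)
  C[0][1] = min over k of (A[0][0] + B[0][1] = 1 + 0 = 1, A[0][1] + B[1][1] = -5 + 2 = -3) = -3 (attained at k = 1)
  C[1][0] = min over k of (A[1][0] + B[0][0] = -5 + 3 = -2, A[1][1] + B[1][0] = 3 + -2 = 1) = -2 (attained at k = 0)
  C[1][1] = min over k of (A[1][0] + B[0][1] = -5 + 0 = -5, A[1][1] + B[1][1] = 3 + 2 = 5) = -5 (attained at k = 0)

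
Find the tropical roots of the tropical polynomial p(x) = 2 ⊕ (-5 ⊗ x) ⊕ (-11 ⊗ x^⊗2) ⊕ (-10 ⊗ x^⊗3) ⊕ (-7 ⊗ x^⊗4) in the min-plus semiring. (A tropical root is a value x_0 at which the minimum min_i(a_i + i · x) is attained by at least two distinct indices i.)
Roots: {-3, -1, 6, 7}

Each tropical root is a break point of the lower envelope of the lines y = a_i + i · x (there are 5 lines, with slopes 0, 1, ..., 4). Only the lines that attain the minimum somewhere contribute to roots; other lines are dominated. Here the surviving (envelope) indices are i = 4, i = 3, i = 2, i = 1, i = 0.
Intersections between consecutive envelope lines give the roots: for adjacent envelope indices i < j the intersection is x = (a_i − a_j) / (j − i). Reading off the sorted break points: {-3, -1, 6, 7}.
Verification: at each break x_0, at least two indices attain the minimum of min_i(a_i + i · x_0).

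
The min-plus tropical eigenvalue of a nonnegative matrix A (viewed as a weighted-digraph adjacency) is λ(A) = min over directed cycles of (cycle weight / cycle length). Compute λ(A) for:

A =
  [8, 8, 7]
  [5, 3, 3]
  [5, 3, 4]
λ(A) = 3

Enumerate directed cycles and compute their means (weight / length). Sample:
  cycle 0 → 0: weight = 8, length = 1, mean = 8/1 ≈ 8.000
  cycle 1 → 1: weight = 3, length = 1, mean = 3/1 ≈ 3.000
  cycle 2 → 2: weight = 4, length = 1, mean = 4/1 ≈ 4.000
  cycle 0 → 1 → 0: weight = 13, length = 2, mean = 13/2 ≈ 6.500
  cycle 0 → 2 → 0: weight = 12, length = 2, mean = 12/2 ≈ 6.000
  cycle 1 → 0 → 1: weight = 13, length = 2, mean = 13/2 ≈ 6.500
Minimum mean = 3.000, attained e.g. along the cycle 1 → 1 with weight 3 and length 1. So λ(A) = 3/1 = 3.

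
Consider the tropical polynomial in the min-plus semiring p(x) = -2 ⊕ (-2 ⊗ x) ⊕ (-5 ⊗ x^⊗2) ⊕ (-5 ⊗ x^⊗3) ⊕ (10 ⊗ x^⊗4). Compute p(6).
p(6) = -2

A tropical monomial a ⊗ x^⊗i evaluates to a + i · x. Evaluating each term at x = 6:
  Term 0 contributes -2 + 0 · 6 = -2
  Term 1 contributes -2 + 1 · 6 = 4
  Term 2 contributes -5 + 2 · 6 = 7
  Term 3 contributes -5 + 3 · 6 = 13
  Term 4 contributes 10 + 4 · 6 = 34
p(6) = ⊕ of these = min[-2, 4, 7, 13, 34] = -2.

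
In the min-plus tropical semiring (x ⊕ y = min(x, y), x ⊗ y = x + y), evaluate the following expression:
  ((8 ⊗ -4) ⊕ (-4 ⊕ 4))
((8 ⊗ -4) ⊕ (-4 ⊕ 4)) = -4

Expand innermost to outermost. Recall ⊕ takes the minimum of its arguments and ⊗ takes their sum. Working out the expression ((8 ⊗ -4) ⊕ (-4 ⊕ 4)) gives -4.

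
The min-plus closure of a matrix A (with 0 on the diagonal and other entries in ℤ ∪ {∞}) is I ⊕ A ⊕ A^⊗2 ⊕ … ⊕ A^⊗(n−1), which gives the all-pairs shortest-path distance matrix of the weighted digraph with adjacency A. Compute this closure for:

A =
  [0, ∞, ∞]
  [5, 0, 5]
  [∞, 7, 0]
Closure =
  [0, ∞, ∞]
  [5, 0, 5]
  [12, 7, 0]

This is the Floyd-Warshall all-pairs shortest-path computation. For each intermediate vertex k = 0, 1, …, 2, update dist[i][j] ← min(dist[i][j], dist[i][k] + dist[k][j]). The final matrix gives, for each (i, j), the minimum total weight of any directed path from i to j (possibly empty when i = j).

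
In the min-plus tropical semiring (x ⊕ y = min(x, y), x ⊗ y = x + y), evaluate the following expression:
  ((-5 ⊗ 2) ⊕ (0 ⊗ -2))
((-5 ⊗ 2) ⊕ (0 ⊗ -2)) = -3

Expand innermost to outermost. Recall ⊕ takes the minimum of its arguments and ⊗ takes their sum. Working out the expression ((-5 ⊗ 2) ⊕ (0 ⊗ -2)) gives -3.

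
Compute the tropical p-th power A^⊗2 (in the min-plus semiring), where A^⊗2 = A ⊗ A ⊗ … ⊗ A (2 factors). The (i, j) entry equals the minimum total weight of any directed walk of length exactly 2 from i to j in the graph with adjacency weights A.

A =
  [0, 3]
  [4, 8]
A^⊗2 =
  [0, 3]
  [4, 7]

Each entry (A^⊗2)_ij equals the minimum over all length-2 walks i = v_0 → v_1 → … → v_2 = j of Σ_t A[v_t][v_{t+1}]. For example, for (i, j) = (0, 1) we minimise over 2 possible intermediate vertex sequences; the minimum is 3, attained along the walk 0 → 0 → 1.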